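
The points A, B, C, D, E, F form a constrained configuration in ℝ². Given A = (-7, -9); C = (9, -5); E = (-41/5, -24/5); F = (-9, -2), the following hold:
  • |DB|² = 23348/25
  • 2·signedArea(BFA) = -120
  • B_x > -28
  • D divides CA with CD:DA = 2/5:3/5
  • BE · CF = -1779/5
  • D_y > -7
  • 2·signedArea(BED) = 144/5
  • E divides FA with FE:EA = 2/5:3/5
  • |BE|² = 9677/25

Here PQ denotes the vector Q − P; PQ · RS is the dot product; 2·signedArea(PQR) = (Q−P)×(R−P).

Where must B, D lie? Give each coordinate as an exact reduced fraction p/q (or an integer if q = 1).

1. B_x = -27  [2·signedArea(BFA) = -120 ∩ BE · CF = -1779/5]
2. B_y = 1  [2·signedArea(BFA) = -120 ∩ BE · CF = -1779/5]
   → B = (-27, 1)
3. D_x = 13/5  [D divides CA with CD:DA = 2/5:3/5]
4. D_y = -33/5  [D divides CA with CD:DA = 2/5:3/5]
   → D = (13/5, -33/5)

B = (-27, 1)
D = (13/5, -33/5)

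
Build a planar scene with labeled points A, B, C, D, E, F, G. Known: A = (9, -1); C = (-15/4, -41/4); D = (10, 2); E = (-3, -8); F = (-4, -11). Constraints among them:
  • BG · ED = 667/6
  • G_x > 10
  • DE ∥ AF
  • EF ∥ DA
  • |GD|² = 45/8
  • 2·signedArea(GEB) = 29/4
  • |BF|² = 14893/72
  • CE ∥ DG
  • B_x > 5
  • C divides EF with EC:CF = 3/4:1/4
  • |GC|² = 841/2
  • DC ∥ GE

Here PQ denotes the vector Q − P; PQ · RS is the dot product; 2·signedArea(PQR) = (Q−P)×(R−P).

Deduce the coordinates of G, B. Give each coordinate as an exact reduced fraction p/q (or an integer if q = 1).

1. G_x = 43/4  [DC ∥ GE ∩ CE ∥ DG]
2. G_y = 17/4  [DC ∥ GE ∩ CE ∥ DG]
   → G = (43/4, 17/4)
3. B_x = 71/12  [BG · ED = 667/6 ∩ 2·signedArea(GEB) = 29/4]
4. B_y = -7/12  [BG · ED = 667/6 ∩ 2·signedArea(GEB) = 29/4]
   → B = (71/12, -7/12)

B = (71/12, -7/12)
G = (43/4, 17/4)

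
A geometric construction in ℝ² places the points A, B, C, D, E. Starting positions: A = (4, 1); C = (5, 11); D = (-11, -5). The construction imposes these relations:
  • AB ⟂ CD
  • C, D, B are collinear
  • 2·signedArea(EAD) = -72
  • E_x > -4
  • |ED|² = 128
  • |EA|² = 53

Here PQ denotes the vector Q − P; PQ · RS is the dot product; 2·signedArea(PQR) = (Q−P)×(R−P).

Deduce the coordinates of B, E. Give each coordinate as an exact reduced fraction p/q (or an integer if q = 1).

1. B_x = -1/2  [C, D, B are collinear ∩ AB ⟂ CD]
2. B_y = 11/2  [C, D, B are collinear ∩ AB ⟂ CD]
   → B = (-1/2, 11/2)
3. E_x = -3  [line 6·x + -15·y + 63 = 0 ∩ |ED|² = 128]
4. E_y = 3  [line 6·x + -15·y + 63 = 0 ∩ |ED|² = 128]
   → E = (-3, 3)

B = (-1/2, 11/2)
E = (-3, 3)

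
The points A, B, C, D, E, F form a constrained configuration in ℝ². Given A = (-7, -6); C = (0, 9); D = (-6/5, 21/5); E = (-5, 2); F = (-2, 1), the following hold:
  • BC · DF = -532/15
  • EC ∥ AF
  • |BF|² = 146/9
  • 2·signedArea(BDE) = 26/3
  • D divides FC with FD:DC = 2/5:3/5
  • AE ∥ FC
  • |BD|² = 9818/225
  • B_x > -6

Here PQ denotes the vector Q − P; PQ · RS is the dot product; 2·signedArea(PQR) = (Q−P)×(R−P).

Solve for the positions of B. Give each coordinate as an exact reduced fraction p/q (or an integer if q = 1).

1. B_x = -17/3  [2·signedArea(BDE) = 26/3 ∩ BC · DF = -532/15]
2. B_y = -2/3  [2·signedArea(BDE) = 26/3 ∩ BC · DF = -532/15]
   → B = (-17/3, -2/3)

B = (-17/3, -2/3)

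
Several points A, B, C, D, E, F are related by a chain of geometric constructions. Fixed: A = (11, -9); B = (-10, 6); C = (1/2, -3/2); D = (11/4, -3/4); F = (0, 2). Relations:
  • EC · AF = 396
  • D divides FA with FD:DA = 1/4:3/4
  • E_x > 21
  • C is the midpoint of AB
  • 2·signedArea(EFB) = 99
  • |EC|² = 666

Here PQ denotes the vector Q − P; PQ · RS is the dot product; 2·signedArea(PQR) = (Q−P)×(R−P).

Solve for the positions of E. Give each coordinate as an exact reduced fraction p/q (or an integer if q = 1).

1. E_x = 43/2  [2·signedArea(EFB) = 99 ∩ EC · AF = 396]
2. E_y = -33/2  [2·signedArea(EFB) = 99 ∩ EC · AF = 396]
   → E = (43/2, -33/2)

E = (43/2, -33/2)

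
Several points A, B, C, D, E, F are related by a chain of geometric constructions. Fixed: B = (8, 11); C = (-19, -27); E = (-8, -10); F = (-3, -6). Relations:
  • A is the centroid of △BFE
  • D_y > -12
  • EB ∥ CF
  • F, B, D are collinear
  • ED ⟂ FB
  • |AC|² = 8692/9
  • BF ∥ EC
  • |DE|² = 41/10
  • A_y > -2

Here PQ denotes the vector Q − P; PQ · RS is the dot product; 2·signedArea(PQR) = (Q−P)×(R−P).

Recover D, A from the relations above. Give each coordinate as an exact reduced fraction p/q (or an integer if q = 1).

A = (-1, -5/3)
D = (-63/10, -111/10)

1. D_x = -63/10  [F, B, D are collinear ∩ ED ⟂ FB]
2. D_y = -111/10  [F, B, D are collinear ∩ ED ⟂ FB]
   → D = (-63/10, -111/10)
3. A_x = -1  [A is the centroid of △BFE]
4. A_y = -5/3  [A is the centroid of △BFE]
   → A = (-1, -5/3)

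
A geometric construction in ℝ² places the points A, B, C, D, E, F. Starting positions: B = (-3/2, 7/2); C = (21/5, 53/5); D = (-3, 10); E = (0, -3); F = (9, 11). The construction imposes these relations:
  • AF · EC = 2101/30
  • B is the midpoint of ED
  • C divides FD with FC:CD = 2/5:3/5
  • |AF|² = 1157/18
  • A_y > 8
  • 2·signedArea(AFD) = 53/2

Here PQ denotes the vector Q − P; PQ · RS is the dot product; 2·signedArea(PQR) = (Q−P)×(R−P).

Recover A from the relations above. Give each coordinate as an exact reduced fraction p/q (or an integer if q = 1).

1. A_x = 3/2  [AF · EC = 2101/30 ∩ 2·signedArea(AFD) = 53/2]
2. A_y = 49/6  [AF · EC = 2101/30 ∩ 2·signedArea(AFD) = 53/2]
   → A = (3/2, 49/6)

A = (3/2, 49/6)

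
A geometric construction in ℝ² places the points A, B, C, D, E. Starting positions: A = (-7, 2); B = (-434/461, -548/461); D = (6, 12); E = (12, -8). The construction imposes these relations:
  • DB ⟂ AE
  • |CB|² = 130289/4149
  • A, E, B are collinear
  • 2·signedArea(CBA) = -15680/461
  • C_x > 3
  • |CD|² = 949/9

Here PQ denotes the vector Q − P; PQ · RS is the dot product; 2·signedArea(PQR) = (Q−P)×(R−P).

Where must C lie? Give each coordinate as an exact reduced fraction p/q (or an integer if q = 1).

C = (11/3, 2)

1. C_x = 11/3  [line -1470/461·x + -2793/461·y + 10976/461 = 0 ∩ |CB|² = 130289/4149]
2. C_y = 2  [line -1470/461·x + -2793/461·y + 10976/461 = 0 ∩ |CB|² = 130289/4149]
   → C = (11/3, 2)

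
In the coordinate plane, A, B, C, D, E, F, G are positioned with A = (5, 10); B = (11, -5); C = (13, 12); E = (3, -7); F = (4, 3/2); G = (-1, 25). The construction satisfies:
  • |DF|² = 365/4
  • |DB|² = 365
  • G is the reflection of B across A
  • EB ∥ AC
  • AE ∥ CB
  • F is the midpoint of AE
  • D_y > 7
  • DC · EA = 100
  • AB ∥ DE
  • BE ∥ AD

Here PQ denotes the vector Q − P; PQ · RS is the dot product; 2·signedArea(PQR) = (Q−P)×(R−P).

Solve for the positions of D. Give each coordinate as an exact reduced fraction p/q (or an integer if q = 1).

D = (-3, 8)

1. D_x = -3  [AB ∥ DE ∩ BE ∥ AD]
2. D_y = 8  [AB ∥ DE ∩ BE ∥ AD]
   → D = (-3, 8)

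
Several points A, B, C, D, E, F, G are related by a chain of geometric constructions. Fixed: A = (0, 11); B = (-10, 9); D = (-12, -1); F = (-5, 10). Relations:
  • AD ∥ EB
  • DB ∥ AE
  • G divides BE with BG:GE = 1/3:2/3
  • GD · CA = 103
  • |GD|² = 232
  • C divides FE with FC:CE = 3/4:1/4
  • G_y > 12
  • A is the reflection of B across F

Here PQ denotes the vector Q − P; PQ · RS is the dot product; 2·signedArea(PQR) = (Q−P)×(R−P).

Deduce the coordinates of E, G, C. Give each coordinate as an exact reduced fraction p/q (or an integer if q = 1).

1. E_x = 2  [AD ∥ EB ∩ DB ∥ AE]
2. E_y = 21  [AD ∥ EB ∩ DB ∥ AE]
   → E = (2, 21)
3. G_x = -6  [G divides BE with BG:GE = 1/3:2/3]
4. G_y = 13  [G divides BE with BG:GE = 1/3:2/3]
   → G = (-6, 13)
5. C_x = 1/4  [C divides FE with FC:CE = 3/4:1/4]
6. C_y = 73/4  [C divides FE with FC:CE = 3/4:1/4]
   → C = (1/4, 73/4)

C = (1/4, 73/4)
E = (2, 21)
G = (-6, 13)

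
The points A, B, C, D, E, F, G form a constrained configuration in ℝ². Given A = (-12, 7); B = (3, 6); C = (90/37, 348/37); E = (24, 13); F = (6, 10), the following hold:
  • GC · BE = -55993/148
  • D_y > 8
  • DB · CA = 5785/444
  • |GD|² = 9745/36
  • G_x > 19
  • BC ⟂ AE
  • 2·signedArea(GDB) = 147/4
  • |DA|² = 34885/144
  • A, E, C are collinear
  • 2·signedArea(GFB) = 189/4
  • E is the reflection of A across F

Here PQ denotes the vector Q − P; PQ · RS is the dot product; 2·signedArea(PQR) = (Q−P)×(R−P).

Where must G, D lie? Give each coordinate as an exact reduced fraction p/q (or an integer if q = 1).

1. G_x = 39/2  [2·signedArea(GFB) = 189/4 ∩ GC · BE = -55993/148]
2. G_y = 49/4  [2·signedArea(GFB) = 189/4 ∩ GC · BE = -55993/148]
   → G = (39/2, 49/4)
3. D_x = 7/2  [2·signedArea(GDB) = 147/4 ∩ DB · CA = 5785/444]
4. D_y = 101/12  [2·signedArea(GDB) = 147/4 ∩ DB · CA = 5785/444]
   → D = (7/2, 101/12)

D = (7/2, 101/12)
G = (39/2, 49/4)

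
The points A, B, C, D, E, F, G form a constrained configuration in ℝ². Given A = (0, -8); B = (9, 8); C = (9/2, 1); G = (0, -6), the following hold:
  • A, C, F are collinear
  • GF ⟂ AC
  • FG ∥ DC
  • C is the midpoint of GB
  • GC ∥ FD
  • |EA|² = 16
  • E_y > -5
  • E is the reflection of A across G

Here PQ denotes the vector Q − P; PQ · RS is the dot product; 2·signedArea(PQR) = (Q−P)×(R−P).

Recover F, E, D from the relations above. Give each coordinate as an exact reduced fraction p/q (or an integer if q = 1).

1. F_x = 4/5  [A, C, F are collinear ∩ GF ⟂ AC]
2. F_y = -32/5  [A, C, F are collinear ∩ GF ⟂ AC]
   → F = (4/5, -32/5)
3. E_x = 0  [E is the reflection of A across G]
4. E_y = -4  [E is the reflection of A across G]
   → E = (0, -4)
5. D_x = 53/10  [FG ∥ DC ∩ GC ∥ FD]
6. D_y = 3/5  [FG ∥ DC ∩ GC ∥ FD]
   → D = (53/10, 3/5)

D = (53/10, 3/5)
E = (0, -4)
F = (4/5, -32/5)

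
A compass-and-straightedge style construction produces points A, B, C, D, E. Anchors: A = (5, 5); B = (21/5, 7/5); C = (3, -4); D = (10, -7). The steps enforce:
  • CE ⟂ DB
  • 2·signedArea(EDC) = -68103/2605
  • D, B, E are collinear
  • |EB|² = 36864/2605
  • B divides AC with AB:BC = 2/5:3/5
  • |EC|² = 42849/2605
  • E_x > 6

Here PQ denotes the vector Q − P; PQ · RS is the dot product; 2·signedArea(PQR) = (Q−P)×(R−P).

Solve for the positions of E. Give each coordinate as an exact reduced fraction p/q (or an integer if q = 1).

1. E_x = 16509/2605  [D, B, E are collinear ∩ CE ⟂ DB]
2. E_y = -4417/2605  [D, B, E are collinear ∩ CE ⟂ DB]
   → E = (16509/2605, -4417/2605)

E = (16509/2605, -4417/2605)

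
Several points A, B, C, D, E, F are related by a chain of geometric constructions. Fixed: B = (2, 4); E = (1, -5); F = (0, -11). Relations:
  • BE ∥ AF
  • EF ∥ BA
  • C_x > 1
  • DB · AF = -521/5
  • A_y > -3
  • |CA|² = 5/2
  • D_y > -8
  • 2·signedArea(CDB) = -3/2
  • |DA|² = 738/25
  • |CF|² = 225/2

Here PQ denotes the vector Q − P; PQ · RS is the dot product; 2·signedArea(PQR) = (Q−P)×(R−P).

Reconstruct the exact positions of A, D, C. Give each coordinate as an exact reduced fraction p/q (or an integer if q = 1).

A = (1, -2)
C = (3/2, -1/2)
D = (2/5, -37/5)

1. A_x = 1  [BE ∥ AF ∩ EF ∥ BA]
2. A_y = -2  [BE ∥ AF ∩ EF ∥ BA]
   → A = (1, -2)
3. D_x = 2/5  [line 1·x + 9·y + 331/5 = 0 ∩ |DA|² = 738/25]
4. D_y = -37/5  [line 1·x + 9·y + 331/5 = 0 ∩ |DA|² = 738/25]
   → D = (2/5, -37/5)
5. C_x = 3/2  [line -57/5·x + 8/5·y + 179/10 = 0 ∩ |CF|² = 225/2]
6. C_y = -1/2  [line -57/5·x + 8/5·y + 179/10 = 0 ∩ |CF|² = 225/2]
   → C = (3/2, -1/2)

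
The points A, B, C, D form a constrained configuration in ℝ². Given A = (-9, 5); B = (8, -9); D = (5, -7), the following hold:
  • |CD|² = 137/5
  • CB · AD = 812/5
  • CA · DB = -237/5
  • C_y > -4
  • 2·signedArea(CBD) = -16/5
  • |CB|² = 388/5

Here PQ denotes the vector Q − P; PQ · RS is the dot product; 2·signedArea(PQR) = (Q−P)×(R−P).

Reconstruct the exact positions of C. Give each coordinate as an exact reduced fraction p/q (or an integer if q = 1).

1. C_x = 6/5  [CB · AD = 812/5 ∩ 2·signedArea(CBD) = -16/5]
2. C_y = -17/5  [CB · AD = 812/5 ∩ 2·signedArea(CBD) = -16/5]
   → C = (6/5, -17/5)

C = (6/5, -17/5)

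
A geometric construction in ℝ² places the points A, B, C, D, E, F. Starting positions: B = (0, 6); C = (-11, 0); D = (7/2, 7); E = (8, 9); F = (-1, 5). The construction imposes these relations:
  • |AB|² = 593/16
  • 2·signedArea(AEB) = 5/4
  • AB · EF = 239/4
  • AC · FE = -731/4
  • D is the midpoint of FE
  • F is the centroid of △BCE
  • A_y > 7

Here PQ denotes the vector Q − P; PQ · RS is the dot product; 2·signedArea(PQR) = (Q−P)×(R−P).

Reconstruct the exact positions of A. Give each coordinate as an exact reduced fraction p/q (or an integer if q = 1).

A = (23/4, 8)

1. A_x = 23/4  [AB · EF = 239/4 ∩ 2·signedArea(AEB) = 5/4]
2. A_y = 8  [AB · EF = 239/4 ∩ 2·signedArea(AEB) = 5/4]
   → A = (23/4, 8)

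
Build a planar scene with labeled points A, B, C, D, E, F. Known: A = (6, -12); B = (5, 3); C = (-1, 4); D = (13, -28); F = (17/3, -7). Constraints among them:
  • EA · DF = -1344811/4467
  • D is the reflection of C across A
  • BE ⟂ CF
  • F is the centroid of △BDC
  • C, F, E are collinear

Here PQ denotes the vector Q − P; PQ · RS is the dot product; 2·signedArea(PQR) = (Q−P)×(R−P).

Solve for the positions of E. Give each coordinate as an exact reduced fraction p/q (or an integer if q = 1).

1. E_x = 1571/1489  [C, F, E are collinear ∩ BE ⟂ CF]
2. E_y = 907/1489  [C, F, E are collinear ∩ BE ⟂ CF]
   → E = (1571/1489, 907/1489)

E = (1571/1489, 907/1489)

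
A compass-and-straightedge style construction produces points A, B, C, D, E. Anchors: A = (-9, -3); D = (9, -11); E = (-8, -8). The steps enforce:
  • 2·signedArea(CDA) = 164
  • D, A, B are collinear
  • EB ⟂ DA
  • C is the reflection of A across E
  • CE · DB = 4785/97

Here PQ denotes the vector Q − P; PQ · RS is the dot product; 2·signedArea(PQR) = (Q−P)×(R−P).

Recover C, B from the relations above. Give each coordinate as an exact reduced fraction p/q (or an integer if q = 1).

1. C_x = -7  [C is the reflection of A across E]
2. C_y = -13  [C is the reflection of A across E]
   → C = (-7, -13)
3. B_x = -612/97  [D, A, B are collinear ∩ EB ⟂ DA]
4. B_y = -407/97  [D, A, B are collinear ∩ EB ⟂ DA]
   → B = (-612/97, -407/97)

B = (-612/97, -407/97)
C = (-7, -13)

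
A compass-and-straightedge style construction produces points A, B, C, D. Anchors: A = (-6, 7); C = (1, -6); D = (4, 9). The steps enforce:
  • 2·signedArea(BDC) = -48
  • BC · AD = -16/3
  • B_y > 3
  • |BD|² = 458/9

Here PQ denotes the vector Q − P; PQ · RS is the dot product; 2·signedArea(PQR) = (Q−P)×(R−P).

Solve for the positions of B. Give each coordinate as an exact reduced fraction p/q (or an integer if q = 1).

B = (-1/3, 10/3)

1. B_x = -1/3  [2·signedArea(BDC) = -48 ∩ BC · AD = -16/3]
2. B_y = 10/3  [2·signedArea(BDC) = -48 ∩ BC · AD = -16/3]
   → B = (-1/3, 10/3)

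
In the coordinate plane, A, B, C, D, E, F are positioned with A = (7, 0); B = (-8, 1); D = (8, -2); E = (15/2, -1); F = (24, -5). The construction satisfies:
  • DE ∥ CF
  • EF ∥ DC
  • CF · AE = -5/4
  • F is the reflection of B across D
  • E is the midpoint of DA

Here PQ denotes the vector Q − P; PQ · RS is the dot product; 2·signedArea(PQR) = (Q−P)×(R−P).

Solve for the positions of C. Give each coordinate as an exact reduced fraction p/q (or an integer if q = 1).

1. C_x = 49/2  [DE ∥ CF ∩ EF ∥ DC]
2. C_y = -6  [DE ∥ CF ∩ EF ∥ DC]
   → C = (49/2, -6)

C = (49/2, -6)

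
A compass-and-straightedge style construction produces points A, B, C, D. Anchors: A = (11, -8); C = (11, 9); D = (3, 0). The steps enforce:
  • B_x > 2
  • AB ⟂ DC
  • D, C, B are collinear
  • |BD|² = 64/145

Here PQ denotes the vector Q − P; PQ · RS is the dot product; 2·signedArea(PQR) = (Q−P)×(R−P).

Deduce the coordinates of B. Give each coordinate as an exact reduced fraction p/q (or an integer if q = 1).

1. B_x = 371/145  [D, C, B are collinear ∩ AB ⟂ DC]
2. B_y = -72/145  [D, C, B are collinear ∩ AB ⟂ DC]
   → B = (371/145, -72/145)

B = (371/145, -72/145)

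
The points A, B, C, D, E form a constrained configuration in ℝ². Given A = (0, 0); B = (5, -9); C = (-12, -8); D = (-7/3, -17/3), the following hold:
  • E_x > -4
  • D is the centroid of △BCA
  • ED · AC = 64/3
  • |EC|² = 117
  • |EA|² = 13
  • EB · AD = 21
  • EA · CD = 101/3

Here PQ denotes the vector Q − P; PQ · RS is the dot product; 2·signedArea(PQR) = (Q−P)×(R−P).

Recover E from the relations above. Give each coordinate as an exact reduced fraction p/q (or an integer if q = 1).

E = (-3, -2)

1. E_x = -3  [EA · CD = 101/3 ∩ EB · AD = 21]
2. E_y = -2  [EA · CD = 101/3 ∩ EB · AD = 21]
   → E = (-3, -2)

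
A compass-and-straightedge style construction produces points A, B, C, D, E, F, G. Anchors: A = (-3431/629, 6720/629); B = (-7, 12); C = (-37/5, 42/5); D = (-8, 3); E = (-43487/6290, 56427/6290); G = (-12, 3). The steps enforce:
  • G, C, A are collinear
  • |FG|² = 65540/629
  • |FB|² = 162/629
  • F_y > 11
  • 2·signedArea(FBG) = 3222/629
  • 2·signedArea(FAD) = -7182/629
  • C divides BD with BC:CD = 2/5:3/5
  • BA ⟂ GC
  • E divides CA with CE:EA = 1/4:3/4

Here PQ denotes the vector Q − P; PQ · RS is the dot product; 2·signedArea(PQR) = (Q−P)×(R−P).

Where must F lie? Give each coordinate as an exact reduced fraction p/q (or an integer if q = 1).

1. F_x = -4160/629  [2·signedArea(FBG) = 3222/629 ∩ 2·signedArea(FAD) = -7182/629]
2. F_y = 7341/629  [2·signedArea(FBG) = 3222/629 ∩ 2·signedArea(FAD) = -7182/629]
   → F = (-4160/629, 7341/629)

F = (-4160/629, 7341/629)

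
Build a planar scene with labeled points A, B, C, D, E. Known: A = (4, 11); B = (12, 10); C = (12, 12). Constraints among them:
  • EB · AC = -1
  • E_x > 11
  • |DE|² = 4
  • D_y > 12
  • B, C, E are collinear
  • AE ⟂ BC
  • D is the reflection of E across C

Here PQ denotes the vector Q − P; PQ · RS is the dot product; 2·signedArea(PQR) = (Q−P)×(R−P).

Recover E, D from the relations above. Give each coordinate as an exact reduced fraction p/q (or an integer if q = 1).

D = (12, 13)
E = (12, 11)

1. E_x = 12  [B, C, E are collinear ∩ AE ⟂ BC]
2. E_y = 11  [B, C, E are collinear ∩ AE ⟂ BC]
   → E = (12, 11)
3. D_x = 12  [D is the reflection of E across C]
4. D_y = 13  [D is the reflection of E across C]
   → D = (12, 13)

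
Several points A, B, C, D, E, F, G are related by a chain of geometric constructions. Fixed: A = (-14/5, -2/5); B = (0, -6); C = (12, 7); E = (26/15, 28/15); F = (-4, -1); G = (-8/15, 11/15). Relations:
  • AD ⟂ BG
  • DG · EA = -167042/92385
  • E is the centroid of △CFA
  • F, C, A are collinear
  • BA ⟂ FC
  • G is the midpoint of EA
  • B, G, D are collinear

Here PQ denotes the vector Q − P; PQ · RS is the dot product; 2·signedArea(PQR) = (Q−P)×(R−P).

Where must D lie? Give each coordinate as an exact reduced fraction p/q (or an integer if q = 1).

1. D_x = -4704/10265  [B, G, D are collinear ∩ AD ⟂ BG]
2. D_y = -2202/10265  [B, G, D are collinear ∩ AD ⟂ BG]
   → D = (-4704/10265, -2202/10265)

D = (-4704/10265, -2202/10265)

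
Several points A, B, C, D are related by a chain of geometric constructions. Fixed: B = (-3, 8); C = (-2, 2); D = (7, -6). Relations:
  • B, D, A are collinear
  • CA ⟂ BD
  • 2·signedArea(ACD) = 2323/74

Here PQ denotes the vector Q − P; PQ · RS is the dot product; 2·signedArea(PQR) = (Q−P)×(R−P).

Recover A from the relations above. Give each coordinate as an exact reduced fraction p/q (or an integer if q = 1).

A = (13/74, 263/74)

1. A_x = 13/74  [B, D, A are collinear ∩ CA ⟂ BD]
2. A_y = 263/74  [B, D, A are collinear ∩ CA ⟂ BD]
   → A = (13/74, 263/74)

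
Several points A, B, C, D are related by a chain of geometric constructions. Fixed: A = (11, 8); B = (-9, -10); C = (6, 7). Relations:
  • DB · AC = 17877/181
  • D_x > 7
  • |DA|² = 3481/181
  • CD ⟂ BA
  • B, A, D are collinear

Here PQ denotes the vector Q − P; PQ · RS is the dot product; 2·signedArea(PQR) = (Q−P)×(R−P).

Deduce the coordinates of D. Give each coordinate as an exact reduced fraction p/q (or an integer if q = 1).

1. D_x = 1401/181  [B, A, D are collinear ∩ CD ⟂ BA]
2. D_y = 917/181  [B, A, D are collinear ∩ CD ⟂ BA]
   → D = (1401/181, 917/181)

D = (1401/181, 917/181)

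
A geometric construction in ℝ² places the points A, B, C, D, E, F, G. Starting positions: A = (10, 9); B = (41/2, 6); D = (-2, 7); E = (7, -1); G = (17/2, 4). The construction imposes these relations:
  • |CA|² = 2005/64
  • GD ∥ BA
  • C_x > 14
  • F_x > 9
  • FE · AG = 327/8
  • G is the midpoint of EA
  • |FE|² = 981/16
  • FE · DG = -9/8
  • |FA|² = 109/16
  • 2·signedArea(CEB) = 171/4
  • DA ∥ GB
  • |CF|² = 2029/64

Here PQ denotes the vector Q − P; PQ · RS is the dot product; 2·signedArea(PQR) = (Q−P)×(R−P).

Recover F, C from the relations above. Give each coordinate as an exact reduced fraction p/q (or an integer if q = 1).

1. F_x = 37/4  [FE · AG = 327/8 ∩ FE · DG = -9/8]
2. F_y = 13/2  [FE · AG = 327/8 ∩ FE · DG = -9/8]
   → F = (37/4, 13/2)
3. C_x = 119/8  [line -7·x + 27/2·y + 79/4 = 0 ∩ |CA|² = 2005/64]
4. C_y = 25/4  [line -7·x + 27/2·y + 79/4 = 0 ∩ |CA|² = 2005/64]
   → C = (119/8, 25/4)

C = (119/8, 25/4)
F = (37/4, 13/2)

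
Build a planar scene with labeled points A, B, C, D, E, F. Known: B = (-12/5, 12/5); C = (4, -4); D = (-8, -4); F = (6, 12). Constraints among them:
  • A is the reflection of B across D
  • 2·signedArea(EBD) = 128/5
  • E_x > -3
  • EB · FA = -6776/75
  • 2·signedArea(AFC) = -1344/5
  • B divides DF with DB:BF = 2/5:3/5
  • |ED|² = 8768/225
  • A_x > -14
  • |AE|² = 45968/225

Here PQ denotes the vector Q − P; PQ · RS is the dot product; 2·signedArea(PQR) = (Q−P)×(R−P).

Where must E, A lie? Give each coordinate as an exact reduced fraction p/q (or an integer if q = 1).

A = (-68/5, -52/5)
E = (-32/15, -28/15)

1. E_x = -32/15  [line 32/5·x + -28/5·y + 16/5 = 0 ∩ |ED|² = 8768/225]
2. E_y = -28/15  [line 32/5·x + -28/5·y + 16/5 = 0 ∩ |ED|² = 8768/225]
   → E = (-32/15, -28/15)
3. A_x = -68/5  [A is the reflection of B across D]
4. A_y = -52/5  [A is the reflection of B across D]
   → A = (-68/5, -52/5)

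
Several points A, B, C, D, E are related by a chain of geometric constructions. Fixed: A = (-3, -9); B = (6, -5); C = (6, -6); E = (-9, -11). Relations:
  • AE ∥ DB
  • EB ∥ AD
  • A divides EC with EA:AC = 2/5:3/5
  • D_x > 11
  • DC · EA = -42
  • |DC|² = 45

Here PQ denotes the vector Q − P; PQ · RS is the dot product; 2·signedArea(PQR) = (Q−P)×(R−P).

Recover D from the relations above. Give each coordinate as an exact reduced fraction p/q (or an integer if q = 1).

1. D_x = 12  [AE ∥ DB ∩ EB ∥ AD]
2. D_y = -3  [AE ∥ DB ∩ EB ∥ AD]
   → D = (12, -3)

D = (12, -3)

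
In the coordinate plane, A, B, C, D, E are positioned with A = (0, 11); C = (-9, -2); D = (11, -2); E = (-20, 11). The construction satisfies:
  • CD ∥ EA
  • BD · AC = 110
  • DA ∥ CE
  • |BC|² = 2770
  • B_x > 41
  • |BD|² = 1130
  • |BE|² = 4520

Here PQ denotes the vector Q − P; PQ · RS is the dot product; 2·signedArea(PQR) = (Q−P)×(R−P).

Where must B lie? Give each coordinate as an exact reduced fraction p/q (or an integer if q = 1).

B = (42, -15)

1. B_x = 42  [line 9·x + 13·y + -183 = 0 ∩ |BC|² = 2770]
2. B_y = -15  [line 9·x + 13·y + -183 = 0 ∩ |BC|² = 2770]
   → B = (42, -15)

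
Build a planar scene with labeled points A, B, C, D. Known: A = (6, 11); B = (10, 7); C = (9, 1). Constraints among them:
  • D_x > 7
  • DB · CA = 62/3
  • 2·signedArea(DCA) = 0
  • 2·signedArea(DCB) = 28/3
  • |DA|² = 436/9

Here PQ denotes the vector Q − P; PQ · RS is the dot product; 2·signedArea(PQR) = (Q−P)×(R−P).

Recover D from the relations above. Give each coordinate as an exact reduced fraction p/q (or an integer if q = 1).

D = (8, 13/3)

1. D_x = 8  [2·signedArea(DCA) = 0 ∩ DB · CA = 62/3]
2. D_y = 13/3  [2·signedArea(DCA) = 0 ∩ DB · CA = 62/3]
   → D = (8, 13/3)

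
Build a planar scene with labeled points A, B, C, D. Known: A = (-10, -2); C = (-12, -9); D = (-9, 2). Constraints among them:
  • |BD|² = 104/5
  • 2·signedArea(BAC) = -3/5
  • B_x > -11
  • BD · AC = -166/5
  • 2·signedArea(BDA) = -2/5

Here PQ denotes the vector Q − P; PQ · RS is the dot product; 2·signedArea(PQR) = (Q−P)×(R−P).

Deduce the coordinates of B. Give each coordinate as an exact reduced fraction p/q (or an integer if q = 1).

B = (-51/5, -12/5)

1. B_x = -51/5  [2·signedArea(BDA) = -2/5 ∩ 2·signedArea(BAC) = -3/5]
2. B_y = -12/5  [2·signedArea(BDA) = -2/5 ∩ 2·signedArea(BAC) = -3/5]
   → B = (-51/5, -12/5)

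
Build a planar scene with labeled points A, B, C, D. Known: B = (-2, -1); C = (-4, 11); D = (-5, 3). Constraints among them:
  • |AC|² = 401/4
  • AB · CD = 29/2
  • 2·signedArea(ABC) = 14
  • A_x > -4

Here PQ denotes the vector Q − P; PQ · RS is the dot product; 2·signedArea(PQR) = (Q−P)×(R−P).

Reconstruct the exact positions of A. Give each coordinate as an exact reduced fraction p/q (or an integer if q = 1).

1. A_x = -7/2  [AB · CD = 29/2 ∩ 2·signedArea(ABC) = 14]
2. A_y = 1  [AB · CD = 29/2 ∩ 2·signedArea(ABC) = 14]
   → A = (-7/2, 1)

A = (-7/2, 1)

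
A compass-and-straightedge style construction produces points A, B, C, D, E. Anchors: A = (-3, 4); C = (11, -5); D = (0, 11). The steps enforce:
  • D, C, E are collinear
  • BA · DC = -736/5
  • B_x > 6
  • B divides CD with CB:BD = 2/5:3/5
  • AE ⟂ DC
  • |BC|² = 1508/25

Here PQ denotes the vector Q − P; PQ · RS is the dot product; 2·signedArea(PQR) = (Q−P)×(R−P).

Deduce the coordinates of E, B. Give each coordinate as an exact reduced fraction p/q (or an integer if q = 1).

B = (33/5, 7/5)
E = (869/377, 2883/377)

1. E_x = 869/377  [D, C, E are collinear ∩ AE ⟂ DC]
2. E_y = 2883/377  [D, C, E are collinear ∩ AE ⟂ DC]
   → E = (869/377, 2883/377)
3. B_x = 33/5  [B divides CD with CB:BD = 2/5:3/5]
4. B_y = 7/5  [B divides CD with CB:BD = 2/5:3/5]
   → B = (33/5, 7/5)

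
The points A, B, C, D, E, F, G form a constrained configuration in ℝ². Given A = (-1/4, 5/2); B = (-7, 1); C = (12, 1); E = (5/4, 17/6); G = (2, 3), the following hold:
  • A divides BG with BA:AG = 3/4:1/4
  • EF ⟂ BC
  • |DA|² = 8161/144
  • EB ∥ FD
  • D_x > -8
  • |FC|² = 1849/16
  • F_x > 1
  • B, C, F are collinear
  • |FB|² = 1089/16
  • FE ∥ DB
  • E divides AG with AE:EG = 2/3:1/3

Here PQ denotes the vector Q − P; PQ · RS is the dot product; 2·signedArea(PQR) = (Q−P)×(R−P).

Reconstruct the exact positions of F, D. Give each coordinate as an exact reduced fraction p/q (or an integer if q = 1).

1. F_x = 5/4  [B, C, F are collinear ∩ EF ⟂ BC]
2. F_y = 1  [B, C, F are collinear ∩ EF ⟂ BC]
   → F = (5/4, 1)
3. D_x = -7  [FE ∥ DB ∩ EB ∥ FD]
4. D_y = -5/6  [FE ∥ DB ∩ EB ∥ FD]
   → D = (-7, -5/6)

D = (-7, -5/6)
F = (5/4, 1)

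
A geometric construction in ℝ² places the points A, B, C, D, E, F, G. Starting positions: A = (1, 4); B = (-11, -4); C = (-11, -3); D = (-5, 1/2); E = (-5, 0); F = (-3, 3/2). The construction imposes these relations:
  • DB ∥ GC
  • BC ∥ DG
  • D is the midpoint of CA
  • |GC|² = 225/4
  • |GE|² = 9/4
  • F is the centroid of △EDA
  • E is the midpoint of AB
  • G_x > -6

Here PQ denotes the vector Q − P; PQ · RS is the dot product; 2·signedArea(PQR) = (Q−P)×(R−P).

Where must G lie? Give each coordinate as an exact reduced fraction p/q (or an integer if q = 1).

1. G_x = -5  [DB ∥ GC ∩ BC ∥ DG]
2. G_y = 3/2  [DB ∥ GC ∩ BC ∥ DG]
   → G = (-5, 3/2)

G = (-5, 3/2)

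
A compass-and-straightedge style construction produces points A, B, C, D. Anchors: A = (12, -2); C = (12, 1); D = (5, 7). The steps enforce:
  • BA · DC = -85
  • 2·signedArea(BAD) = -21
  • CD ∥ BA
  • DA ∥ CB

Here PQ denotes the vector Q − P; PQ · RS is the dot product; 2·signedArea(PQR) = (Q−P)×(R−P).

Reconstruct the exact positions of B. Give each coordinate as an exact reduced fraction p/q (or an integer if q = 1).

1. B_x = 19  [CD ∥ BA ∩ DA ∥ CB]
2. B_y = -8  [CD ∥ BA ∩ DA ∥ CB]
   → B = (19, -8)

B = (19, -8)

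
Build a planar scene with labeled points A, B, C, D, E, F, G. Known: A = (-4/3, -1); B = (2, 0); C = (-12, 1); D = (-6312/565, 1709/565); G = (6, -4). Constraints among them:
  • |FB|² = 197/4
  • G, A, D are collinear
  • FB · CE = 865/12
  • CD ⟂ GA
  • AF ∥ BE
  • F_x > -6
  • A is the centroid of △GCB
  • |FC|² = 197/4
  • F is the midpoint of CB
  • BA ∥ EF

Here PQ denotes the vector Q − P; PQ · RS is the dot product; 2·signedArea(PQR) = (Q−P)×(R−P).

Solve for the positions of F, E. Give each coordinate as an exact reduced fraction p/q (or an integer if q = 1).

1. F_x = -5  [F is the midpoint of CB]
2. F_y = 1/2  [F is the midpoint of CB]
   → F = (-5, 1/2)
3. E_x = -5/3  [BA ∥ EF ∩ AF ∥ BE]
4. E_y = 3/2  [BA ∥ EF ∩ AF ∥ BE]
   → E = (-5/3, 3/2)

E = (-5/3, 3/2)
F = (-5, 1/2)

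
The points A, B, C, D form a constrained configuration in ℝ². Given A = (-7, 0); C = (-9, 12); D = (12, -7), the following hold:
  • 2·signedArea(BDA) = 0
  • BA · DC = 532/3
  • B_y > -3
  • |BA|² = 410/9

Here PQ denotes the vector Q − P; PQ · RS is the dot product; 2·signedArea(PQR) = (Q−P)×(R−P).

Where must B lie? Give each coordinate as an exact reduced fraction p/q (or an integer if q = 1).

B = (-2/3, -7/3)

1. B_x = -2/3  [2·signedArea(BDA) = 0 ∩ BA · DC = 532/3]
2. B_y = -7/3  [2·signedArea(BDA) = 0 ∩ BA · DC = 532/3]
   → B = (-2/3, -7/3)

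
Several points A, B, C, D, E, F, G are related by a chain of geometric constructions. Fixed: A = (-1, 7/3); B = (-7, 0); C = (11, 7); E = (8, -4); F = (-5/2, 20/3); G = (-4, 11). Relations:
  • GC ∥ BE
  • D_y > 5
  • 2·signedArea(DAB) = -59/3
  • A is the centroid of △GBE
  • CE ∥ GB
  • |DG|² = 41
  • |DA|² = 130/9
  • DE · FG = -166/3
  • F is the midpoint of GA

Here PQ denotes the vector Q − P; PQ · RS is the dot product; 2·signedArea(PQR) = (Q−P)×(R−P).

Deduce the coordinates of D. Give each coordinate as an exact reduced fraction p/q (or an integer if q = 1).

1. D_x = 0  [DE · FG = -166/3 ∩ 2·signedArea(DAB) = -59/3]
2. D_y = 6  [DE · FG = -166/3 ∩ 2·signedArea(DAB) = -59/3]
   → D = (0, 6)

D = (0, 6)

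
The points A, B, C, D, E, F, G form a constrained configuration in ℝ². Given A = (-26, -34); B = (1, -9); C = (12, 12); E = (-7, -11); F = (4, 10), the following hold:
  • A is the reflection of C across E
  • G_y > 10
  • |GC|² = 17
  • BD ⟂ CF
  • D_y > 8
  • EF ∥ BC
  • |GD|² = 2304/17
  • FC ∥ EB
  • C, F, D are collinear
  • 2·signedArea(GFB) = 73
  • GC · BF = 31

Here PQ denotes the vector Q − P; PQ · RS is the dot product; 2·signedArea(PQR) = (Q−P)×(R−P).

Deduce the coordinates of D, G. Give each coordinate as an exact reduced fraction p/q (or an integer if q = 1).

1. D_x = -56/17  [C, F, D are collinear ∩ BD ⟂ CF]
2. D_y = 139/17  [C, F, D are collinear ∩ BD ⟂ CF]
   → D = (-56/17, 139/17)
3. G_x = 8  [GC · BF = 31 ∩ 2·signedArea(GFB) = 73]
4. G_y = 11  [GC · BF = 31 ∩ 2·signedArea(GFB) = 73]
   → G = (8, 11)

D = (-56/17, 139/17)
G = (8, 11)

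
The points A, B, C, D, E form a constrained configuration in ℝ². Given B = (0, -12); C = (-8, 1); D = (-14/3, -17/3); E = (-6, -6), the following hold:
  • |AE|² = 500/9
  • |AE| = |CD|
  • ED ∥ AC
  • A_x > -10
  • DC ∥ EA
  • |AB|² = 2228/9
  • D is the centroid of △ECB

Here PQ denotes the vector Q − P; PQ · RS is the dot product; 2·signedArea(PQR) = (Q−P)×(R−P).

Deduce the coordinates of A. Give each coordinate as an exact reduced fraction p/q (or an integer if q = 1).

1. A_x = -28/3  [ED ∥ AC ∩ DC ∥ EA]
2. A_y = 2/3  [ED ∥ AC ∩ DC ∥ EA]
   → A = (-28/3, 2/3)

A = (-28/3, 2/3)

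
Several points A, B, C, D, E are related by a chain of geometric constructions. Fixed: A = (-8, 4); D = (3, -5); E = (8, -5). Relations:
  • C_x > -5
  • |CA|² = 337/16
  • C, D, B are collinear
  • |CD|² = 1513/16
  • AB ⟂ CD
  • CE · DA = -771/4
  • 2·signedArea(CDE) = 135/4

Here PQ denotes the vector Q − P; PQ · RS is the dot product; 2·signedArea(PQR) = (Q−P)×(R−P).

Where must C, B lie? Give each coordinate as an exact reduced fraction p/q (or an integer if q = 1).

B = (-10889/1513, 7312/1513)
C = (-4, 7/4)

1. C_x = -4  [CE · DA = -771/4 ∩ 2·signedArea(CDE) = 135/4]
2. C_y = 7/4  [CE · DA = -771/4 ∩ 2·signedArea(CDE) = 135/4]
   → C = (-4, 7/4)
3. B_x = -10889/1513  [C, D, B are collinear ∩ AB ⟂ CD]
4. B_y = 7312/1513  [C, D, B are collinear ∩ AB ⟂ CD]
   → B = (-10889/1513, 7312/1513)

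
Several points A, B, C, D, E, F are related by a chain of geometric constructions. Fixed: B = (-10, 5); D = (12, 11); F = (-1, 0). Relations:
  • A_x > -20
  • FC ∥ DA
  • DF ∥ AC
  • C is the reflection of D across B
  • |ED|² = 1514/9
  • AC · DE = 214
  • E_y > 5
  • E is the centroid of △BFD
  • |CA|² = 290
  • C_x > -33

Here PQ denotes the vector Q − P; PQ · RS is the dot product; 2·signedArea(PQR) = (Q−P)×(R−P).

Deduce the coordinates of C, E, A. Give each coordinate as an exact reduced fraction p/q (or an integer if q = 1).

1. C_x = -32  [C is the reflection of D across B]
2. C_y = -1  [C is the reflection of D across B]
   → C = (-32, -1)
3. E_x = 1/3  [E is the centroid of △BFD]
4. E_y = 16/3  [E is the centroid of △BFD]
   → E = (1/3, 16/3)
5. A_x = -19  [DF ∥ AC ∩ FC ∥ DA]
6. A_y = 10  [DF ∥ AC ∩ FC ∥ DA]
   → A = (-19, 10)

A = (-19, 10)
C = (-32, -1)
E = (1/3, 16/3)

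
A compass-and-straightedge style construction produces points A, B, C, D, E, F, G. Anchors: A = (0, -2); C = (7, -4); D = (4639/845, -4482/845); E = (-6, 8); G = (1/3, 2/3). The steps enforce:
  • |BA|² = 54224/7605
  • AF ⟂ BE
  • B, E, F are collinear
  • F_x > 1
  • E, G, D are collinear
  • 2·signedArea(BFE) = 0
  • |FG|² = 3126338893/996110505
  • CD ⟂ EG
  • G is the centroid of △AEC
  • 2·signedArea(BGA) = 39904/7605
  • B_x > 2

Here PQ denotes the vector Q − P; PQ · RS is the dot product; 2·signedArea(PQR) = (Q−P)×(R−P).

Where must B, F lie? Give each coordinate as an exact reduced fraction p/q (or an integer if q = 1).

B = (1828/845, -1102/2535)
F = (210206442/110678945, -17915176/110678945)

1. B_x = 1828/845  [line 8/3·x + -1/3·y + -44974/7605 = 0 ∩ |BA|² = 54224/7605]
2. B_y = -1102/2535  [line 8/3·x + -1/3·y + -44974/7605 = 0 ∩ |BA|² = 54224/7605]
   → B = (1828/845, -1102/2535)
3. F_x = 210206442/110678945  [2·signedArea(BFE) = 0 ∩ AF ⟂ BE]
4. F_y = -17915176/110678945  [2·signedArea(BFE) = 0 ∩ AF ⟂ BE]
   → F = (210206442/110678945, -17915176/110678945)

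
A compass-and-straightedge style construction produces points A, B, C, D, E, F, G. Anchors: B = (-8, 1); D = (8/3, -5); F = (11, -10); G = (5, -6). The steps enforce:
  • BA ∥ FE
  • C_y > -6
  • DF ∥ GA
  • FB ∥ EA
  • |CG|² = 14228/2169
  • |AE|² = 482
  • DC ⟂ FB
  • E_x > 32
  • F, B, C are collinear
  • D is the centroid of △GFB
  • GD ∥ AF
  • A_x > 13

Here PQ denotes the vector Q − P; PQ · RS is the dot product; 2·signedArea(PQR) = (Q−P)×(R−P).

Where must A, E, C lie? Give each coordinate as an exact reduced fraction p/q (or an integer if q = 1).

1. A_x = 40/3  [GD ∥ AF ∩ DF ∥ GA]
2. A_y = -11  [GD ∥ AF ∩ DF ∥ GA]
   → A = (40/3, -11)
3. E_x = 97/3  [FB ∥ EA ∩ BA ∥ FE]
4. E_y = -22  [FB ∥ EA ∩ BA ∥ FE]
   → E = (97/3, -22)
5. C_x = 1873/723  [F, B, C are collinear ∩ DC ⟂ FB]
6. C_y = -3710/723  [F, B, C are collinear ∩ DC ⟂ FB]
   → C = (1873/723, -3710/723)

A = (40/3, -11)
C = (1873/723, -3710/723)
E = (97/3, -22)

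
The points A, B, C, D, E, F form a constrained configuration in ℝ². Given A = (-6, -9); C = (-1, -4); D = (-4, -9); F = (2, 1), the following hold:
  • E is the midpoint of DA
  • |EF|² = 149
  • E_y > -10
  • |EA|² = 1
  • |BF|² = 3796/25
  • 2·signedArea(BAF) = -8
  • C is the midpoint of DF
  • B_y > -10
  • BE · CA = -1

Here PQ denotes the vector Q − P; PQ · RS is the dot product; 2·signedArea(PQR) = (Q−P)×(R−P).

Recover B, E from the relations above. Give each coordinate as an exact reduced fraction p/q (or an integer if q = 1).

1. E_x = -5  [E is the midpoint of DA]
2. E_y = -9  [E is the midpoint of DA]
   → E = (-5, -9)
3. B_x = -26/5  [2·signedArea(BAF) = -8 ∩ BE · CA = -1]
4. B_y = -9  [2·signedArea(BAF) = -8 ∩ BE · CA = -1]
   → B = (-26/5, -9)

B = (-26/5, -9)
E = (-5, -9)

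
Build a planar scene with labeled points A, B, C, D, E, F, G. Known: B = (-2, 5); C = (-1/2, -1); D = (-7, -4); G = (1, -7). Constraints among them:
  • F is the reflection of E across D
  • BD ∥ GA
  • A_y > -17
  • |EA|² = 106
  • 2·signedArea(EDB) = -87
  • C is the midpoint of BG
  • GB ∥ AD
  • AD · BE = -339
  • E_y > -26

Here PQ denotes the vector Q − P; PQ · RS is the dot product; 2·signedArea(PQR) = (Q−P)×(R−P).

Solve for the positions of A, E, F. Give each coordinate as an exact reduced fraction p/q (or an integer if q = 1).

A = (-4, -16)
E = (-9, -25)
F = (-5, 17)

1. A_x = -4  [GB ∥ AD ∩ BD ∥ GA]
2. A_y = -16  [GB ∥ AD ∩ BD ∥ GA]
   → A = (-4, -16)
3. E_x = -9  [2·signedArea(EDB) = -87 ∩ AD · BE = -339]
4. E_y = -25  [2·signedArea(EDB) = -87 ∩ AD · BE = -339]
   → E = (-9, -25)
5. F_x = -5  [F is the reflection of E across D]
6. F_y = 17  [F is the reflection of E across D]
   → F = (-5, 17)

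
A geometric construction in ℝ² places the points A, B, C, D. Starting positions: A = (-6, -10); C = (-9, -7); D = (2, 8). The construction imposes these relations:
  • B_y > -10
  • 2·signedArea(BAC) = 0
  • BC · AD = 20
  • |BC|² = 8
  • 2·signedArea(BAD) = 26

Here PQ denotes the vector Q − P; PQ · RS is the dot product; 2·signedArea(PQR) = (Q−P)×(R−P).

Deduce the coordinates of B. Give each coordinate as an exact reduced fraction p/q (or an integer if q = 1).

B = (-7, -9)

1. B_x = -7  [2·signedArea(BAC) = 0 ∩ 2·signedArea(BAD) = 26]
2. B_y = -9  [2·signedArea(BAC) = 0 ∩ 2·signedArea(BAD) = 26]
   → B = (-7, -9)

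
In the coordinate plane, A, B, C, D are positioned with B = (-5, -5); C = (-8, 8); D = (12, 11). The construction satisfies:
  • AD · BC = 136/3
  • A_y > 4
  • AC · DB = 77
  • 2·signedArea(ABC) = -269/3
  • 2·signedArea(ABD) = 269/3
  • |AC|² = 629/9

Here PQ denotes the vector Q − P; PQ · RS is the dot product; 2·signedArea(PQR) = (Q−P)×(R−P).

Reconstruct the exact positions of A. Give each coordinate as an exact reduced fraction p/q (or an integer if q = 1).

1. A_x = -1/3  [2·signedArea(ABD) = 269/3 ∩ 2·signedArea(ABC) = -269/3]
2. A_y = 14/3  [2·signedArea(ABD) = 269/3 ∩ 2·signedArea(ABC) = -269/3]
   → A = (-1/3, 14/3)

A = (-1/3, 14/3)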